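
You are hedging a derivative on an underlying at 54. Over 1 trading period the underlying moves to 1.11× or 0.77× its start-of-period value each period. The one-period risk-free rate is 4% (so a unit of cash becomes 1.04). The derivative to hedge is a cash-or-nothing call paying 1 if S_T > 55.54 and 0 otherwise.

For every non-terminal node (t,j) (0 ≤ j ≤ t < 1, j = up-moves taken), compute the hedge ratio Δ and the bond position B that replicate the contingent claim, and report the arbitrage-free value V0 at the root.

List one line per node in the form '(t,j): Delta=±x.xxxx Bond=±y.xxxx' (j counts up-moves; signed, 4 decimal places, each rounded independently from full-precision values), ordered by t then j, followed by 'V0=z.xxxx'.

(0,0): Delta=0.0545 Bond=-2.1776
V0=0.7636

No-arbitrage ⇒ martingale measure with p* = (R−d)/(u−d) = 0.7941.
Terminal values V(1,·): V(1,0)=0.0000, V(1,1)=1.0000
(0,0): S=54.0000. Δ = (V_up−V_dn)/(S_up−S_dn) = (1.0000−0.0000)/(59.9400−41.5800) = 0.0545. V = [p*·1.0000 + (1−p*)·0.0000]/1.04 = 0.7636. B = V − Δ·S = -2.1776.
Self-financing check: at every node Δ·S+B equals the discounted successor values.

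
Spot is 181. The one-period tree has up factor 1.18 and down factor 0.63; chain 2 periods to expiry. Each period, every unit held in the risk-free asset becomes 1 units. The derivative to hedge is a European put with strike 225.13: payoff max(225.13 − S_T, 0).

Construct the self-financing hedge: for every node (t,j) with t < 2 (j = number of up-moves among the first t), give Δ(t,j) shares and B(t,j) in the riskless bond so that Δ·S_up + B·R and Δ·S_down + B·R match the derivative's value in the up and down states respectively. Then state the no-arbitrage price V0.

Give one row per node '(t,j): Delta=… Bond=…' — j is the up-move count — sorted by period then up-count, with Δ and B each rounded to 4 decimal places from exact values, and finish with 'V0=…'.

(0,0): Delta=-0.8183 Bond=204.4058
(1,0): Delta=-1.0000 Bond=225.1300
(1,1): Delta=-0.7711 Bond=194.3237
V0=56.3014

Under the risk-neutral measure, an up-move has probability p* = (R−d)/(u−d) = 0.6727 and values discount at R = 1.
Terminal payoffs: V(2,0)=153.2911, V(2,1)=90.5746, V(2,2)=0.0000
  t=1,j=0: stock 114.0300 → up 134.5554 (V=90.5746), down 71.8389 (V=153.2911). Price 111.1000; hedge Δ=-1.0000, bond B=225.1300.
  t=1,j=1: stock 213.5800 → up 252.0244 (V=0.0000), down 134.5554 (V=90.5746). Price 29.6426; hedge Δ=-0.7711, bond B=194.3237.
  t=0,j=0: stock 181.0000 → up 213.5800 (V=29.6426), down 114.0300 (V=111.1000). Price 56.3014; hedge Δ=-0.8183, bond B=204.4058.
Self-financing check: at every node Δ·S+B equals the discounted successor values.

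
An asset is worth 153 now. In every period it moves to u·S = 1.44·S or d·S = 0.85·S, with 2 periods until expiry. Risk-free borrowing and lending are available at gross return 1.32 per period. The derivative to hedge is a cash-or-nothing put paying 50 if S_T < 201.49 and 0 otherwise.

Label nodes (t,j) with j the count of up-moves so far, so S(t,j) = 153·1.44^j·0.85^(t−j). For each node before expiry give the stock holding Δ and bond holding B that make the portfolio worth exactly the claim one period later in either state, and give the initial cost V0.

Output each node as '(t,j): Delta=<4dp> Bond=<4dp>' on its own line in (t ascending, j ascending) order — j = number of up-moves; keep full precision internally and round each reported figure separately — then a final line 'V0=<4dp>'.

Since d<R<u, set p* = (R−d)/(u−d) = 0.7966; price each node as the discounted p*-expectation of its children.
At expiry t=2: V(2,0)=50.0000, V(2,1)=50.0000, V(2,2)=0.0000
  t=1,j=0: stock 130.0500 → up 187.2720 (V=50.0000), down 110.5425 (V=50.0000). Price 37.8788; hedge Δ=0.0000, bond B=37.8788.
  t=1,j=1: stock 220.3200 → up 317.2608 (V=0.0000), down 187.2720 (V=50.0000). Price 7.7042; hedge Δ=-0.3846, bond B=92.4499.
  t=0,j=0: stock 153.0000 → up 220.3200 (V=7.7042), down 130.0500 (V=37.8788). Price 10.4859; hedge Δ=-0.3343, bond B=61.6293.
Each (Δ,B) replicates both successor values, so the strategy is self-financing and V0 is arbitrage-free.

(0,0): Delta=-0.3343 Bond=61.6293
(1,0): Delta=0.0000 Bond=37.8788
(1,1): Delta=-0.3846 Bond=92.4499
V0=10.4859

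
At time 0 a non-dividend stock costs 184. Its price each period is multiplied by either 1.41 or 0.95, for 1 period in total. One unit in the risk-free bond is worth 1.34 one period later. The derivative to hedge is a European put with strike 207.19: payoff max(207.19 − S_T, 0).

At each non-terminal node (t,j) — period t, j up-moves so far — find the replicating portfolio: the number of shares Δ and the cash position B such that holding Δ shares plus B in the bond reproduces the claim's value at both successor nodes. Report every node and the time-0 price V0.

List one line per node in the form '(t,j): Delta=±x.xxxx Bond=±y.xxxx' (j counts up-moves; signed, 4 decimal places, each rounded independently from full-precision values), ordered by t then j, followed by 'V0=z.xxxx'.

No-arbitrage ⇒ martingale measure with p* = (R−d)/(u−d) = 0.8478.
At expiry t=1: V(1,0)=32.3900, V(1,1)=0.0000
Node (0,0) S=184.0000: V=(p*·0.0000+(1−p*)·32.3900)/1.34=3.6783; Δ=(0.0000−32.3900)/(259.4400−174.8000)=-0.3827; B=V−Δ·S=74.0913
Root portfolio cost Δ·184+B reproduces V0=3.6783.

(0,0): Delta=-0.3827 Bond=74.0913
V0=3.6783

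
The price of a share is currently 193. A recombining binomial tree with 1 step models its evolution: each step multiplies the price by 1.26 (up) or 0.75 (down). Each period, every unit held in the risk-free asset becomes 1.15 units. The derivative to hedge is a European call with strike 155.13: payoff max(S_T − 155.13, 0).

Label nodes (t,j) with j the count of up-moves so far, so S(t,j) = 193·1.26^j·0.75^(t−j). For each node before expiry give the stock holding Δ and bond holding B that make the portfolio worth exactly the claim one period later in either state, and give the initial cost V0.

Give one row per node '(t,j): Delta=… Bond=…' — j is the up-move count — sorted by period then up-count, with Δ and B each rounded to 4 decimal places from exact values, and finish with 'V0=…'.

(0,0): Delta=0.8945 Bond=-112.5959
V0=60.0512

Risk-neutral probability p* = (R−d)/(u−d) = (1.15−0.75)/(1.26−0.75) = 0.7843.
Terminal values V(1,·): V(1,0)=0.0000, V(1,1)=88.0500
  t=0,j=0: stock 193.0000 → up 243.1800 (V=88.0500), down 144.7500 (V=0.0000). Price 60.0512; hedge Δ=0.8945, bond B=-112.5959.
Root portfolio cost Δ·193+B reproduces V0=60.0512.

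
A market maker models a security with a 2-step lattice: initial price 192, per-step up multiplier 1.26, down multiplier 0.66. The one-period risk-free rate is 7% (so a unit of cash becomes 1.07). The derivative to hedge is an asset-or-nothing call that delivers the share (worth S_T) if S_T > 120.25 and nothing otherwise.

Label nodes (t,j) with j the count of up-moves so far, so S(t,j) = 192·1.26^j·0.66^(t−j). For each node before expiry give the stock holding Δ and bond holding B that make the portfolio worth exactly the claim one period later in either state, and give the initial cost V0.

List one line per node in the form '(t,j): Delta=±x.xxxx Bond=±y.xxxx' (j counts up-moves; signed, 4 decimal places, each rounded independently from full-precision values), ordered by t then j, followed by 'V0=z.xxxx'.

No-arbitrage ⇒ martingale measure with p* = (R−d)/(u−d) = 0.6833.
Payoff layer (t=2): V(2,0)=0.0000, V(2,1)=159.6672, V(2,2)=304.8192
(1,0): S=126.7200. Δ = (V_up−V_dn)/(S_up−S_dn) = (159.6672−0.0000)/(159.6672−83.6352) = 2.1000. V = [p*·159.6672 + (1−p*)·0.0000]/1.07 = 101.9681. B = V − Δ·S = -164.1439.
(1,1): S=241.9200. Δ = (V_up−V_dn)/(S_up−S_dn) = (304.8192−159.6672)/(304.8192−159.6672) = 1.0000. V = [p*·304.8192 + (1−p*)·159.6672]/1.07 = 241.9200. B = V − Δ·S = 0.0000.
(0,0): S=192.0000. Δ = (V_up−V_dn)/(S_up−S_dn) = (241.9200−101.9681)/(241.9200−126.7200) = 1.2149. V = [p*·241.9200 + (1−p*)·101.9681]/1.07 = 184.6747. B = V − Δ·S = -48.5784.
Check: Δ(0,0)·S0 + B(0,0) = 184.6747 = V0.

(0,0): Delta=1.2149 Bond=-48.5784
(1,0): Delta=2.1000 Bond=-164.1439
(1,1): Delta=1.0000 Bond=0.0000
V0=184.6747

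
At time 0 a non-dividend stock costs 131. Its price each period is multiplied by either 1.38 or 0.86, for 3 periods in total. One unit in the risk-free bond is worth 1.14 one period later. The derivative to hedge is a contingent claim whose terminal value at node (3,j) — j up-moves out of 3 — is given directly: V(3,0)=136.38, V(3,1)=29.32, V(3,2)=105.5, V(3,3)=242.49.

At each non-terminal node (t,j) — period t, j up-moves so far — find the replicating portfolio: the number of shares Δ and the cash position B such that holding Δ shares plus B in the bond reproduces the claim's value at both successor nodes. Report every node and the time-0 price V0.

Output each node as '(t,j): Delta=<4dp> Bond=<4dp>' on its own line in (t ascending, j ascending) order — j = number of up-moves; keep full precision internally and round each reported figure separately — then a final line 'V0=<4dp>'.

No-arbitrage ⇒ martingale measure with p* = (R−d)/(u−d) = 0.5385.
Payoff layer (t=3): V(3,0)=136.3800, V(3,1)=29.3200, V(3,2)=105.5000, V(3,3)=242.4900
(2,0): S=96.8876. Δ = (V_up−V_dn)/(S_up−S_dn) = (29.3200−136.3800)/(133.7049−83.3233) = -2.1250. V = [p*·29.3200 + (1−p*)·136.3800]/1.14 = 69.0634. B = V − Δ·S = 274.9480.
(2,1): S=155.4708. Δ = (V_up−V_dn)/(S_up−S_dn) = (105.5000−29.3200)/(214.5497−133.7049) = 0.9423. V = [p*·105.5000 + (1−p*)·29.3200]/1.14 = 61.7018. B = V − Δ·S = -84.7982.
(2,2): S=249.4764. Δ = (V_up−V_dn)/(S_up−S_dn) = (242.4900−105.5000)/(344.2774−214.5497) = 1.0560. V = [p*·242.4900 + (1−p*)·105.5000]/1.14 = 157.2490. B = V − Δ·S = -106.1933.
(1,0): S=112.6600. Δ = (V_up−V_dn)/(S_up−S_dn) = (61.7018−69.0634)/(155.4708−96.8876) = -0.1257. V = [p*·61.7018 + (1−p*)·69.0634]/1.14 = 57.1048. B = V − Δ·S = 71.2618.
(1,1): S=180.7800. Δ = (V_up−V_dn)/(S_up−S_dn) = (157.2490−61.7018)/(249.4764−155.4708) = 1.0164. V = [p*·157.2490 + (1−p*)·61.7018]/1.14 = 99.2546. B = V − Δ·S = -84.4901.
(0,0): S=131.0000. Δ = (V_up−V_dn)/(S_up−S_dn) = (99.2546−57.1048)/(180.7800−112.6600) = 0.6188. V = [p*·99.2546 + (1−p*)·57.1048]/1.14 = 70.0007. B = V − Δ·S = -11.0566.
The time-0 hedge costs 70.0007, which is the no-arbitrage price.

(0,0): Delta=0.6188 Bond=-11.0566
(1,0): Delta=-0.1257 Bond=71.2618
(1,1): Delta=1.0164 Bond=-84.4901
(2,0): Delta=-2.1250 Bond=274.9480
(2,1): Delta=0.9423 Bond=-84.7982
(2,2): Delta=1.0560 Bond=-106.1933
V0=70.0007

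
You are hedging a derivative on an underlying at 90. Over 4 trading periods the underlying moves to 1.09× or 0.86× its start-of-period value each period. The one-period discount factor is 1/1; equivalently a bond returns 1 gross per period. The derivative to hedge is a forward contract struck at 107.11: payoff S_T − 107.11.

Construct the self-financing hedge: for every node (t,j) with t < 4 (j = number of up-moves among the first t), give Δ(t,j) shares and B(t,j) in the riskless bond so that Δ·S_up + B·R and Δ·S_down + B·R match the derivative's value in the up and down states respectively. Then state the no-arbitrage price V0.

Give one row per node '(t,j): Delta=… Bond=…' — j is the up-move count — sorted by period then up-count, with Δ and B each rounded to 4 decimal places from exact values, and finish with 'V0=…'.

Under the risk-neutral measure, an up-move has probability p* = (R−d)/(u−d) = 0.6087 and values discount at R = 1.
Terminal payoffs: V(4,0)=-57.8793, V(4,1)=-44.7129, V(4,2)=-28.0253, V(4,3)=-6.8748, V(4,4)=19.9323
  t=3,j=0: stock 57.2450 → up 62.3971 (V=-44.7129), down 49.2307 (V=-57.8793). Price -49.8650; hedge Δ=1.0000, bond B=-107.1100.
  t=3,j=1: stock 72.5548 → up 79.0847 (V=-28.0253), down 62.3971 (V=-44.7129). Price -34.5552; hedge Δ=1.0000, bond B=-107.1100.
  t=3,j=2: stock 91.9589 → up 100.2352 (V=-6.8748), down 79.0847 (V=-28.0253). Price -15.1511; hedge Δ=1.0000, bond B=-107.1100.
  t=3,j=3: stock 116.5526 → up 127.0423 (V=19.9323), down 100.2352 (V=-6.8748). Price 9.4426; hedge Δ=1.0000, bond B=-107.1100.
  t=2,j=0: stock 66.5640 → up 72.5548 (V=-34.5552), down 57.2450 (V=-49.8650). Price -40.5460; hedge Δ=1.0000, bond B=-107.1100.
  t=2,j=1: stock 84.3660 → up 91.9589 (V=-15.1511), down 72.5548 (V=-34.5552). Price -22.7440; hedge Δ=1.0000, bond B=-107.1100.
  t=2,j=2: stock 106.9290 → up 116.5526 (V=9.4426), down 91.9589 (V=-15.1511). Price -0.1810; hedge Δ=1.0000, bond B=-107.1100.
  t=1,j=0: stock 77.4000 → up 84.3660 (V=-22.7440), down 66.5640 (V=-40.5460). Price -29.7100; hedge Δ=1.0000, bond B=-107.1100.
  t=1,j=1: stock 98.1000 → up 106.9290 (V=-0.1810), down 84.3660 (V=-22.7440). Price -9.0100; hedge Δ=1.0000, bond B=-107.1100.
  t=0,j=0: stock 90.0000 → up 98.1000 (V=-9.0100), down 77.4000 (V=-29.7100). Price -17.1100; hedge Δ=1.0000, bond B=-107.1100.
Each (Δ,B) replicates both successor values, so the strategy is self-financing and V0 is arbitrage-free.

(0,0): Delta=1.0000 Bond=-107.1100
(1,0): Delta=1.0000 Bond=-107.1100
(1,1): Delta=1.0000 Bond=-107.1100
(2,0): Delta=1.0000 Bond=-107.1100
(2,1): Delta=1.0000 Bond=-107.1100
(2,2): Delta=1.0000 Bond=-107.1100
(3,0): Delta=1.0000 Bond=-107.1100
(3,1): Delta=1.0000 Bond=-107.1100
(3,2): Delta=1.0000 Bond=-107.1100
(3,3): Delta=1.0000 Bond=-107.1100
V0=-17.1100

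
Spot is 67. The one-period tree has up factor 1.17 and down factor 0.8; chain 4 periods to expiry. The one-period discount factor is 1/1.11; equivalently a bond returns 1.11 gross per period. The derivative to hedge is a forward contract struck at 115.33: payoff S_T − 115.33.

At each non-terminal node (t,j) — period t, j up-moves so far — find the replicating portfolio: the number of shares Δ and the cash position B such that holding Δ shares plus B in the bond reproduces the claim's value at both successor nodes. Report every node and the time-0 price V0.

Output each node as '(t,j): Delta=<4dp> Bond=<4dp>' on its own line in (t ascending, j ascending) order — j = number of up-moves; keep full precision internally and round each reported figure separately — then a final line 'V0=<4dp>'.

Since d<R<u, set p* = (R−d)/(u−d) = 0.8378; price each node as the discounted p*-expectation of its children.
Terminal values V(4,·): V(4,0)=-87.8868, V(4,1)=-75.1943, V(4,2)=-56.6316, V(4,3)=-29.4835, V(4,4)=10.2204
Node (3,0) S=34.3040: V=(p*·-75.1943+(1−p*)·-87.8868)/1.11=-69.5969; Δ=(-75.1943−-87.8868)/(40.1357−27.4432)=1.0000; B=V−Δ·S=-103.9009
Node (3,1) S=50.1696: V=(p*·-56.6316+(1−p*)·-75.1943)/1.11=-53.7313; Δ=(-56.6316−-75.1943)/(58.6984−40.1357)=1.0000; B=V−Δ·S=-103.9009
Node (3,2) S=73.3730: V=(p*·-29.4835+(1−p*)·-56.6316)/1.11=-30.5279; Δ=(-29.4835−-56.6316)/(85.8465−58.6984)=1.0000; B=V−Δ·S=-103.9009
Node (3,3) S=107.3081: V=(p*·10.2204+(1−p*)·-29.4835)/1.11=3.4072; Δ=(10.2204−-29.4835)/(125.5504−85.8465)=1.0000; B=V−Δ·S=-103.9009
Node (2,0) S=42.8800: V=(p*·-53.7313+(1−p*)·-69.5969)/1.11=-50.7244; Δ=(-53.7313−-69.5969)/(50.1696−34.3040)=1.0000; B=V−Δ·S=-93.6044
Node (2,1) S=62.7120: V=(p*·-30.5279+(1−p*)·-53.7313)/1.11=-30.8924; Δ=(-30.5279−-53.7313)/(73.3730−50.1696)=1.0000; B=V−Δ·S=-93.6044
Node (2,2) S=91.7163: V=(p*·3.4072+(1−p*)·-30.5279)/1.11=-1.8881; Δ=(3.4072−-30.5279)/(107.3081−73.3730)=1.0000; B=V−Δ·S=-93.6044
Node (1,0) S=53.6000: V=(p*·-30.8924+(1−p*)·-50.7244)/1.11=-30.7283; Δ=(-30.8924−-50.7244)/(62.7120−42.8800)=1.0000; B=V−Δ·S=-84.3283
Node (1,1) S=78.3900: V=(p*·-1.8881+(1−p*)·-30.8924)/1.11=-5.9383; Δ=(-1.8881−-30.8924)/(91.7163−62.7120)=1.0000; B=V−Δ·S=-84.3283
Node (0,0) S=67.0000: V=(p*·-5.9383+(1−p*)·-30.7283)/1.11=-8.9714; Δ=(-5.9383−-30.7283)/(78.3900−53.6000)=1.0000; B=V−Δ·S=-75.9714
Check: Δ(0,0)·S0 + B(0,0) = -8.9714 = V0.

(0,0): Delta=1.0000 Bond=-75.9714
(1,0): Delta=1.0000 Bond=-84.3283
(1,1): Delta=1.0000 Bond=-84.3283
(2,0): Delta=1.0000 Bond=-93.6044
(2,1): Delta=1.0000 Bond=-93.6044
(2,2): Delta=1.0000 Bond=-93.6044
(3,0): Delta=1.0000 Bond=-103.9009
(3,1): Delta=1.0000 Bond=-103.9009
(3,2): Delta=1.0000 Bond=-103.9009
(3,3): Delta=1.0000 Bond=-103.9009
V0=-8.9714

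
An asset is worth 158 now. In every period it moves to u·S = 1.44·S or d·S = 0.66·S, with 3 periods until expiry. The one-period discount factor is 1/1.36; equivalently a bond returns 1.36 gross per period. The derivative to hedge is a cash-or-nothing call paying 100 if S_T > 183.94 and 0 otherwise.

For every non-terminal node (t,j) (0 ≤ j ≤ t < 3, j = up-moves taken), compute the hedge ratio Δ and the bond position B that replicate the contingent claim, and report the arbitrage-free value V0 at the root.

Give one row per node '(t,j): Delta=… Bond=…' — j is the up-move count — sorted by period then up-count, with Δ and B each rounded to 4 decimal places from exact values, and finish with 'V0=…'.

(0,0): Delta=0.0808 Bond=25.8253
(1,0): Delta=0.8113 Bond=-41.0558
(1,1): Delta=0.0425 Bond=43.8284
(2,0): Delta=0.0000 Bond=0.0000
(2,1): Delta=0.8538 Bond=-62.2172
(2,2): Delta=0.0000 Bond=73.5294
V0=38.5854

No-arbitrage ⇒ martingale measure with p* = (R−d)/(u−d) = 0.8974.
Payoff layer (t=3): V(3,0)=0.0000, V(3,1)=0.0000, V(3,2)=100.0000, V(3,3)=100.0000
(2,0): S=68.8248. Δ = (V_up−V_dn)/(S_up−S_dn) = (0.0000−0.0000)/(99.1077−45.4244) = 0.0000. V = [p*·0.0000 + (1−p*)·0.0000]/1.36 = 0.0000. B = V − Δ·S = 0.0000.
(2,1): S=150.1632. Δ = (V_up−V_dn)/(S_up−S_dn) = (100.0000−0.0000)/(216.2350−99.1077) = 0.8538. V = [p*·100.0000 + (1−p*)·0.0000]/1.36 = 65.9879. B = V − Δ·S = -62.2172.
(2,2): S=327.6288. Δ = (V_up−V_dn)/(S_up−S_dn) = (100.0000−100.0000)/(471.7855−216.2350) = 0.0000. V = [p*·100.0000 + (1−p*)·100.0000]/1.36 = 73.5294. B = V − Δ·S = 73.5294.
(1,0): S=104.2800. Δ = (V_up−V_dn)/(S_up−S_dn) = (65.9879−0.0000)/(150.1632−68.8248) = 0.8113. V = [p*·65.9879 + (1−p*)·0.0000]/1.36 = 43.5441. B = V − Δ·S = -41.0558.
(1,1): S=227.5200. Δ = (V_up−V_dn)/(S_up−S_dn) = (73.5294−65.9879)/(327.6288−150.1632) = 0.0425. V = [p*·73.5294 + (1−p*)·65.9879]/1.36 = 53.4970. B = V − Δ·S = 43.8284.
(0,0): S=158.0000. Δ = (V_up−V_dn)/(S_up−S_dn) = (53.4970−43.5441)/(227.5200−104.2800) = 0.0808. V = [p*·53.4970 + (1−p*)·43.5441]/1.36 = 38.5854. B = V − Δ·S = 25.8253.
Root portfolio cost Δ·158+B reproduces V0=38.5854.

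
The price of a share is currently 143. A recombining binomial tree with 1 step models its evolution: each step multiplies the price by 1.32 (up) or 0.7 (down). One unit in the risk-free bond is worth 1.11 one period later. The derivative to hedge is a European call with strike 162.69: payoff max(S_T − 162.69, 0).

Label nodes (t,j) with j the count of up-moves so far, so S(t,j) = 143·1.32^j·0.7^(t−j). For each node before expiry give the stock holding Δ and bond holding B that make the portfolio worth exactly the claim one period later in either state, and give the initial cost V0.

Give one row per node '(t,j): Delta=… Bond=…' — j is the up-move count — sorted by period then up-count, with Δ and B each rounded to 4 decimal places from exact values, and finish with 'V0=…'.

Since d<R<u, set p* = (R−d)/(u−d) = 0.6613; price each node as the discounted p*-expectation of its children.
Payoff layer (t=1): V(1,0)=0.0000, V(1,1)=26.0700
  t=0,j=0: stock 143.0000 → up 188.7600 (V=26.0700), down 100.1000 (V=0.0000). Price 15.5314; hedge Δ=0.2940, bond B=-26.5170.
Each (Δ,B) replicates both successor values, so the strategy is self-financing and V0 is arbitrage-free.

(0,0): Delta=0.2940 Bond=-26.5170
V0=15.5314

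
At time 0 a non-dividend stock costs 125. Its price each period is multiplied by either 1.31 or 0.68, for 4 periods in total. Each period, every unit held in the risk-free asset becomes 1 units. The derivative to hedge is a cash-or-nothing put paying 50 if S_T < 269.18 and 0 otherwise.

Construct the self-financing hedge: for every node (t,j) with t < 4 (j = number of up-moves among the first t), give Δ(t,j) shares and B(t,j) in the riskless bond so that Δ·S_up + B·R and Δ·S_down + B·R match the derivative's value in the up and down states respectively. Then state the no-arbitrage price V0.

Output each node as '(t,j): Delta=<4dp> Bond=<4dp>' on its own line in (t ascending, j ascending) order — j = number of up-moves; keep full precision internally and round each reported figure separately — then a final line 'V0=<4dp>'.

(0,0): Delta=-0.0832 Bond=57.0724
(1,0): Delta=0.0000 Bond=50.0000
(1,1): Delta=-0.1250 Bond=63.9238
(2,0): Delta=0.0000 Bond=50.0000
(2,1): Delta=0.0000 Bond=50.0000
(2,2): Delta=-0.1879 Bond=77.4124
(3,0): Delta=0.0000 Bond=50.0000
(3,1): Delta=0.0000 Bond=50.0000
(3,2): Delta=0.0000 Bond=50.0000
(3,3): Delta=-0.2824 Bond=103.9683
V0=46.6718

Under the risk-neutral measure, an up-move has probability p* = (R−d)/(u−d) = 0.5079 and values discount at R = 1.
At expiry t=4: V(4,0)=50.0000, V(4,1)=50.0000, V(4,2)=50.0000, V(4,3)=50.0000, V(4,4)=0.0000
(3,0): S=39.3040. Δ = (V_up−V_dn)/(S_up−S_dn) = (50.0000−50.0000)/(51.4882−26.7267) = 0.0000. V = [p*·50.0000 + (1−p*)·50.0000]/1 = 50.0000. B = V − Δ·S = 50.0000.
(3,1): S=75.7180. Δ = (V_up−V_dn)/(S_up−S_dn) = (50.0000−50.0000)/(99.1906−51.4882) = 0.0000. V = [p*·50.0000 + (1−p*)·50.0000]/1 = 50.0000. B = V − Δ·S = 50.0000.
(3,2): S=145.8685. Δ = (V_up−V_dn)/(S_up−S_dn) = (50.0000−50.0000)/(191.0877−99.1906) = 0.0000. V = [p*·50.0000 + (1−p*)·50.0000]/1 = 50.0000. B = V − Δ·S = 50.0000.
(3,3): S=281.0114. Δ = (V_up−V_dn)/(S_up−S_dn) = (0.0000−50.0000)/(368.1249−191.0877) = -0.2824. V = [p*·0.0000 + (1−p*)·50.0000]/1 = 24.6032. B = V − Δ·S = 103.9683.
(2,0): S=57.8000. Δ = (V_up−V_dn)/(S_up−S_dn) = (50.0000−50.0000)/(75.7180−39.3040) = 0.0000. V = [p*·50.0000 + (1−p*)·50.0000]/1 = 50.0000. B = V − Δ·S = 50.0000.
(2,1): S=111.3500. Δ = (V_up−V_dn)/(S_up−S_dn) = (50.0000−50.0000)/(145.8685−75.7180) = 0.0000. V = [p*·50.0000 + (1−p*)·50.0000]/1 = 50.0000. B = V − Δ·S = 50.0000.
(2,2): S=214.5125. Δ = (V_up−V_dn)/(S_up−S_dn) = (24.6032−50.0000)/(281.0114−145.8685) = -0.1879. V = [p*·24.6032 + (1−p*)·50.0000]/1 = 37.1000. B = V − Δ·S = 77.4124.
(1,0): S=85.0000. Δ = (V_up−V_dn)/(S_up−S_dn) = (50.0000−50.0000)/(111.3500−57.8000) = 0.0000. V = [p*·50.0000 + (1−p*)·50.0000]/1 = 50.0000. B = V − Δ·S = 50.0000.
(1,1): S=163.7500. Δ = (V_up−V_dn)/(S_up−S_dn) = (37.1000−50.0000)/(214.5125−111.3500) = -0.1250. V = [p*·37.1000 + (1−p*)·50.0000]/1 = 43.4476. B = V − Δ·S = 63.9238.
(0,0): S=125.0000. Δ = (V_up−V_dn)/(S_up−S_dn) = (43.4476−50.0000)/(163.7500−85.0000) = -0.0832. V = [p*·43.4476 + (1−p*)·50.0000]/1 = 46.6718. B = V − Δ·S = 57.0724.
The time-0 hedge costs 46.6718, which is the no-arbitrage price.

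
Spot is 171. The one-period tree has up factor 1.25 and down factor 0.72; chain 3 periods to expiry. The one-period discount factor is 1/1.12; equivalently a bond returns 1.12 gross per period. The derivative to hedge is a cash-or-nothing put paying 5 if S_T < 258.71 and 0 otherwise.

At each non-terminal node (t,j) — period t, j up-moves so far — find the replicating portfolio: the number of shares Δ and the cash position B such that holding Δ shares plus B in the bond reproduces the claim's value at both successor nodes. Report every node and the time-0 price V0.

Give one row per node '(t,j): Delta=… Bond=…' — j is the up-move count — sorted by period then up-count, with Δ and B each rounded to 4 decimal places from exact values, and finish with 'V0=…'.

(0,0): Delta=-0.0251 Bond=6.3128
(1,0): Delta=0.0000 Bond=3.9860
(1,1): Delta=-0.0297 Bond=8.0727
(2,0): Delta=0.0000 Bond=4.4643
(2,1): Delta=0.0000 Bond=4.4643
(2,2): Delta=-0.0353 Bond=10.5290
V0=2.0290

No-arbitrage ⇒ martingale measure with p* = (R−d)/(u−d) = 0.7547.
Terminal payoffs: V(3,0)=5.0000, V(3,1)=5.0000, V(3,2)=5.0000, V(3,3)=0.0000
Node (2,0) S=88.6464: V=(p*·5.0000+(1−p*)·5.0000)/1.12=4.4643; Δ=(5.0000−5.0000)/(110.8080−63.8254)=0.0000; B=V−Δ·S=4.4643
Node (2,1) S=153.9000: V=(p*·5.0000+(1−p*)·5.0000)/1.12=4.4643; Δ=(5.0000−5.0000)/(192.3750−110.8080)=0.0000; B=V−Δ·S=4.4643
Node (2,2) S=267.1875: V=(p*·0.0000+(1−p*)·5.0000)/1.12=1.0950; Δ=(0.0000−5.0000)/(333.9844−192.3750)=-0.0353; B=V−Δ·S=10.5290
Node (1,0) S=123.1200: V=(p*·4.4643+(1−p*)·4.4643)/1.12=3.9860; Δ=(4.4643−4.4643)/(153.9000−88.6464)=0.0000; B=V−Δ·S=3.9860
Node (1,1) S=213.7500: V=(p*·1.0950+(1−p*)·4.4643)/1.12=1.7156; Δ=(1.0950−4.4643)/(267.1875−153.9000)=-0.0297; B=V−Δ·S=8.0727
Node (0,0) S=171.0000: V=(p*·1.7156+(1−p*)·3.9860)/1.12=2.0290; Δ=(1.7156−3.9860)/(213.7500−123.1200)=-0.0251; B=V−Δ·S=6.3128
Self-financing check: at every node Δ·S+B equals the discounted successor values.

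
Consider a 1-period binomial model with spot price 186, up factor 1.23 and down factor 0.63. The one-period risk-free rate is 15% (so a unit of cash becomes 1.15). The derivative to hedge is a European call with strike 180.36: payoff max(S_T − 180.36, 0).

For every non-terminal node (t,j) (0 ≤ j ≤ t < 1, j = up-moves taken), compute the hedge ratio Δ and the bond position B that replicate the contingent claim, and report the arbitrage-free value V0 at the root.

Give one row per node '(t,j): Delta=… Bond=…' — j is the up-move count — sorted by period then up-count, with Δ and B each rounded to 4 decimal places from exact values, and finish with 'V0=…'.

The replicating-portfolio and risk-neutral prices coincide; use p* = (1.15−0.63)/(1.23−0.63) = 0.8667 for the latter.
At expiry t=1: V(1,0)=0.0000, V(1,1)=48.4200
(0,0): S=186.0000. Δ = (V_up−V_dn)/(S_up−S_dn) = (48.4200−0.0000)/(228.7800−117.1800) = 0.4339. V = [p*·48.4200 + (1−p*)·0.0000]/1.15 = 36.4904. B = V − Δ·S = -44.2096.
The time-0 hedge costs 36.4904, which is the no-arbitrage price.

(0,0): Delta=0.4339 Bond=-44.2096
V0=36.4904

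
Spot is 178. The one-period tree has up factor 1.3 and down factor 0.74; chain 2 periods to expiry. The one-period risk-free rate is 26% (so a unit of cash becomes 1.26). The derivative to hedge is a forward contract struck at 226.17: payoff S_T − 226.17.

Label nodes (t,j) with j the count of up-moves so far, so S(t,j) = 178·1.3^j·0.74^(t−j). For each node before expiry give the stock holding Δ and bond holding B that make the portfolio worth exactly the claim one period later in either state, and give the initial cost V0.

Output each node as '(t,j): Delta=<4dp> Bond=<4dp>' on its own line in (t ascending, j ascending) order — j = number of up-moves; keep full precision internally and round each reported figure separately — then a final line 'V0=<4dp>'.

Since d<R<u, set p* = (R−d)/(u−d) = 0.9286; price each node as the discounted p*-expectation of its children.
Payoff layer (t=2): V(2,0)=-128.6972, V(2,1)=-54.9340, V(2,2)=74.6500
  t=1,j=0: stock 131.7200 → up 171.2360 (V=-54.9340), down 97.4728 (V=-128.6972). Price -47.7800; hedge Δ=1.0000, bond B=-179.5000.
  t=1,j=1: stock 231.4000 → up 300.8200 (V=74.6500), down 171.2360 (V=-54.9340). Price 51.9000; hedge Δ=1.0000, bond B=-179.5000.
  t=0,j=0: stock 178.0000 → up 231.4000 (V=51.9000), down 131.7200 (V=-47.7800). Price 35.5397; hedge Δ=1.0000, bond B=-142.4603.
Each (Δ,B) replicates both successor values, so the strategy is self-financing and V0 is arbitrage-free.

(0,0): Delta=1.0000 Bond=-142.4603
(1,0): Delta=1.0000 Bond=-179.5000
(1,1): Delta=1.0000 Bond=-179.5000
V0=35.5397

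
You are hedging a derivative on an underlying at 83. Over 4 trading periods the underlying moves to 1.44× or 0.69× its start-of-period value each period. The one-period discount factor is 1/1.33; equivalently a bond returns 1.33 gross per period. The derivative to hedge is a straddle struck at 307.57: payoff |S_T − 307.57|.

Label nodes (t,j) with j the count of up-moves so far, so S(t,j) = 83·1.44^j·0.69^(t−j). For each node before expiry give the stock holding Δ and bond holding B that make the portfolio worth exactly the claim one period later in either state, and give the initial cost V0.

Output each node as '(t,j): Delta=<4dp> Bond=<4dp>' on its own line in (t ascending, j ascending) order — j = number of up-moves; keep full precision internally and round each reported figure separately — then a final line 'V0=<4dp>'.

(0,0): Delta=-0.5815 Bond=80.2768
(1,0): Delta=-1.0000 Bond=130.7342
(1,1): Delta=-0.5471 Bond=102.6489
(2,0): Delta=-1.0000 Bond=173.8764
(2,1): Delta=-1.0000 Bond=173.8764
(2,2): Delta=-0.5098 Bond=130.1030
(3,0): Delta=-1.0000 Bond=231.2556
(3,1): Delta=-1.0000 Bond=231.2556
(3,2): Delta=-1.0000 Bond=231.2556
(3,3): Delta=-0.4694 Bond=163.0306
V0=32.0102

The replicating-portfolio and risk-neutral prices coincide; use p* = (1.33−0.69)/(1.44−0.69) = 0.8533 for the latter.
Payoff layer (t=4): V(4,0)=288.7563, V(4,1)=268.3066, V(4,2)=225.6290, V(4,3)=136.5627, V(4,4)=49.3148
  t=3,j=0: stock 27.2662 → up 39.2634 (V=268.3066), down 18.8137 (V=288.7563). Price 203.9894; hedge Δ=-1.0000, bond B=231.2556.
  t=3,j=1: stock 56.9035 → up 81.9410 (V=225.6290), down 39.2634 (V=268.3066). Price 174.3522; hedge Δ=-1.0000, bond B=231.2556.
  t=3,j=2: stock 118.7551 → up 171.0073 (V=136.5627), down 81.9410 (V=225.6290). Price 112.5006; hedge Δ=-1.0000, bond B=231.2556.
  t=3,j=3: stock 247.8367 → up 356.8848 (V=49.3148), down 171.0073 (V=136.5627). Price 46.7001; hedge Δ=-0.4694, bond B=163.0306.
  t=2,j=0: stock 39.5163 → up 56.9035 (V=174.3522), down 27.2662 (V=203.9894). Price 134.3601; hedge Δ=-1.0000, bond B=173.8764.
  t=2,j=1: stock 82.4688 → up 118.7551 (V=112.5006), down 56.9035 (V=174.3522). Price 91.4076; hedge Δ=-1.0000, bond B=173.8764.
  t=2,j=2: stock 172.1088 → up 247.8367 (V=46.7001), down 118.7551 (V=112.5006). Price 42.3691; hedge Δ=-0.5098, bond B=130.1030.
  t=1,j=0: stock 57.2700 → up 82.4688 (V=91.4076), down 39.5163 (V=134.3601). Price 73.4642; hedge Δ=-1.0000, bond B=130.7342.
  t=1,j=1: stock 119.5200 → up 172.1088 (V=42.3691), down 82.4688 (V=91.4076). Price 37.2642; hedge Δ=-0.5471, bond B=102.6489.
  t=0,j=0: stock 83.0000 → up 119.5200 (V=37.2642), down 57.2700 (V=73.4642). Price 32.0102; hedge Δ=-0.5815, bond B=80.2768.
The time-0 hedge costs 32.0102, which is the no-arbitrage price.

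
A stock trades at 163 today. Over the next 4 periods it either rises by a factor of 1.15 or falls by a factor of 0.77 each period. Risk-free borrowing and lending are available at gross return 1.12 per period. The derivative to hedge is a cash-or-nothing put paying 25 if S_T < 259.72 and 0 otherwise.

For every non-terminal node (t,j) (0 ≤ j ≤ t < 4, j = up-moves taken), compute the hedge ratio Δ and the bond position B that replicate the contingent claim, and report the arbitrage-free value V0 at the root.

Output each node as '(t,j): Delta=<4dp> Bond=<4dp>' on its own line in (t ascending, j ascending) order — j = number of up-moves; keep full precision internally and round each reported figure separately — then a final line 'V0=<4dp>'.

Since d<R<u, set p* = (R−d)/(u−d) = 0.9211; price each node as the discounted p*-expectation of its children.
Payoff layer (t=4): V(4,0)=25.0000, V(4,1)=25.0000, V(4,2)=25.0000, V(4,3)=25.0000, V(4,4)=0.0000
  t=3,j=0: stock 74.4149 → up 85.5771 (V=25.0000), down 57.2995 (V=25.0000). Price 22.3214; hedge Δ=0.0000, bond B=22.3214.
  t=3,j=1: stock 111.1391 → up 127.8100 (V=25.0000), down 85.5771 (V=25.0000). Price 22.3214; hedge Δ=0.0000, bond B=22.3214.
  t=3,j=2: stock 165.9870 → up 190.8850 (V=25.0000), down 127.8100 (V=25.0000). Price 22.3214; hedge Δ=0.0000, bond B=22.3214.
  t=3,j=3: stock 247.9026 → up 285.0880 (V=0.0000), down 190.8850 (V=25.0000). Price 1.7622; hedge Δ=-0.2654, bond B=67.5517.
  t=2,j=0: stock 96.6427 → up 111.1391 (V=22.3214), down 74.4149 (V=22.3214). Price 19.9298; hedge Δ=0.0000, bond B=19.9298.
  t=2,j=1: stock 144.3365 → up 165.9870 (V=22.3214), down 111.1391 (V=22.3214). Price 19.9298; hedge Δ=0.0000, bond B=19.9298.
  t=2,j=2: stock 215.5675 → up 247.9026 (V=1.7622), down 165.9870 (V=22.3214). Price 3.0226; hedge Δ=-0.2510, bond B=57.1258.
  t=1,j=0: stock 125.5100 → up 144.3365 (V=19.9298), down 96.6427 (V=19.9298). Price 17.7945; hedge Δ=0.0000, bond B=17.7945.
  t=1,j=1: stock 187.4500 → up 215.5675 (V=3.0226), down 144.3365 (V=19.9298). Price 3.8905; hedge Δ=-0.2374, bond B=48.3833.
  t=0,j=0: stock 163.0000 → up 187.4500 (V=3.8905), down 125.5100 (V=17.7945). Price 4.4538; hedge Δ=-0.2245, bond B=41.0432.
Each (Δ,B) replicates both successor values, so the strategy is self-financing and V0 is arbitrage-free.

(0,0): Delta=-0.2245 Bond=41.0432
(1,0): Delta=0.0000 Bond=17.7945
(1,1): Delta=-0.2374 Bond=48.3833
(2,0): Delta=0.0000 Bond=19.9298
(2,1): Delta=0.0000 Bond=19.9298
(2,2): Delta=-0.2510 Bond=57.1258
(3,0): Delta=0.0000 Bond=22.3214
(3,1): Delta=0.0000 Bond=22.3214
(3,2): Delta=0.0000 Bond=22.3214
(3,3): Delta=-0.2654 Bond=67.5517
V0=4.4538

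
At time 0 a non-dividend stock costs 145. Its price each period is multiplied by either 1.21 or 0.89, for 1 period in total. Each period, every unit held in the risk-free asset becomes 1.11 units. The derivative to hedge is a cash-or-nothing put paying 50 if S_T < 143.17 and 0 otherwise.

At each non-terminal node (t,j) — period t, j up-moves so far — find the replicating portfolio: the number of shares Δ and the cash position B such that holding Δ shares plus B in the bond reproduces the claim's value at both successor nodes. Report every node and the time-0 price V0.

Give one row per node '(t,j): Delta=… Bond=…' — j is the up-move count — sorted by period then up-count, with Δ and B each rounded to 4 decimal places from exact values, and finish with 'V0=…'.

(0,0): Delta=-1.0776 Bond=170.3266
V0=14.0766

Since d<R<u, set p* = (R−d)/(u−d) = 0.6875; price each node as the discounted p*-expectation of its children.
Terminal payoffs: V(1,0)=50.0000, V(1,1)=0.0000
  t=0,j=0: stock 145.0000 → up 175.4500 (V=0.0000), down 129.0500 (V=50.0000). Price 14.0766; hedge Δ=-1.0776, bond B=170.3266.
Self-financing check: at every node Δ·S+B equals the discounted successor values.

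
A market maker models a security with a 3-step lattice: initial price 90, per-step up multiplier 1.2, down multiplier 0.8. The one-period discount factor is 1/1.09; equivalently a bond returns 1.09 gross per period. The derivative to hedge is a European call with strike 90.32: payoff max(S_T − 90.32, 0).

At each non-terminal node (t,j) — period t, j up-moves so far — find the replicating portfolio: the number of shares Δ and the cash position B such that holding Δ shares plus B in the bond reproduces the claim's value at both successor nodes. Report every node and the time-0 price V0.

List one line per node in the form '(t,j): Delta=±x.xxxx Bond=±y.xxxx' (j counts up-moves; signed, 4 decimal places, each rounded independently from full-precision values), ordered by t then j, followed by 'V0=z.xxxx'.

Since d<R<u, set p* = (R−d)/(u−d) = 0.7250; price each node as the discounted p*-expectation of its children.
Terminal values V(3,·): V(3,0)=0.0000, V(3,1)=0.0000, V(3,2)=13.3600, V(3,3)=65.2000
Node (2,0) S=57.6000: V=(p*·0.0000+(1−p*)·0.0000)/1.09=0.0000; Δ=(0.0000−0.0000)/(69.1200−46.0800)=0.0000; B=V−Δ·S=0.0000
Node (2,1) S=86.4000: V=(p*·13.3600+(1−p*)·0.0000)/1.09=8.8862; Δ=(13.3600−0.0000)/(103.6800−69.1200)=0.3866; B=V−Δ·S=-24.5138
Node (2,2) S=129.6000: V=(p*·65.2000+(1−p*)·13.3600)/1.09=46.7376; Δ=(65.2000−13.3600)/(155.5200−103.6800)=1.0000; B=V−Δ·S=-82.8624
Node (1,0) S=72.0000: V=(p*·8.8862+(1−p*)·0.0000)/1.09=5.9106; Δ=(8.8862−0.0000)/(86.4000−57.6000)=0.3085; B=V−Δ·S=-16.3050
Node (1,1) S=108.0000: V=(p*·46.7376+(1−p*)·8.8862)/1.09=33.3289; Δ=(46.7376−8.8862)/(129.6000−86.4000)=0.8762; B=V−Δ·S=-61.2996
Node (0,0) S=90.0000: V=(p*·33.3289+(1−p*)·5.9106)/1.09=23.6595; Δ=(33.3289−5.9106)/(108.0000−72.0000)=0.7616; B=V−Δ·S=-44.8863
Each (Δ,B) replicates both successor values, so the strategy is self-financing and V0 is arbitrage-free.

(0,0): Delta=0.7616 Bond=-44.8863
(1,0): Delta=0.3085 Bond=-16.3050
(1,1): Delta=0.8762 Bond=-61.2996
(2,0): Delta=0.0000 Bond=0.0000
(2,1): Delta=0.3866 Bond=-24.5138
(2,2): Delta=1.0000 Bond=-82.8624
V0=23.6595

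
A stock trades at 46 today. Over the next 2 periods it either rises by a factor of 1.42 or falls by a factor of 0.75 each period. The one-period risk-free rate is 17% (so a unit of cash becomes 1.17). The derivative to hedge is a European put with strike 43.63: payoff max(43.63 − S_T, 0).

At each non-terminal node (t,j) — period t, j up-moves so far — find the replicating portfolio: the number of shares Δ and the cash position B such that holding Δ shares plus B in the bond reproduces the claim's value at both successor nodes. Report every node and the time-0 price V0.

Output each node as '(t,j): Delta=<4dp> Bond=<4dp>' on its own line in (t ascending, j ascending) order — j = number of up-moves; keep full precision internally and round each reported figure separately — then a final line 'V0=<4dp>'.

Since d<R<u, set p* = (R−d)/(u−d) = 0.6269; price each node as the discounted p*-expectation of its children.
Terminal values V(2,·): V(2,0)=17.7550, V(2,1)=0.0000, V(2,2)=0.0000
(1,0): S=34.5000. Δ = (V_up−V_dn)/(S_up−S_dn) = (0.0000−17.7550)/(48.9900−25.8750) = -0.7681. V = [p*·0.0000 + (1−p*)·17.7550]/1.17 = 5.6624. B = V − Δ·S = 32.1624.
(1,1): S=65.3200. Δ = (V_up−V_dn)/(S_up−S_dn) = (0.0000−0.0000)/(92.7544−48.9900) = 0.0000. V = [p*·0.0000 + (1−p*)·0.0000]/1.17 = 0.0000. B = V − Δ·S = 0.0000.
(0,0): S=46.0000. Δ = (V_up−V_dn)/(S_up−S_dn) = (0.0000−5.6624)/(65.3200−34.5000) = -0.1837. V = [p*·0.0000 + (1−p*)·5.6624]/1.17 = 1.8058. B = V − Δ·S = 10.2572.
Check: Δ(0,0)·S0 + B(0,0) = 1.8058 = V0.

(0,0): Delta=-0.1837 Bond=10.2572
(1,0): Delta=-0.7681 Bond=32.1624
(1,1): Delta=0.0000 Bond=0.0000
V0=1.8058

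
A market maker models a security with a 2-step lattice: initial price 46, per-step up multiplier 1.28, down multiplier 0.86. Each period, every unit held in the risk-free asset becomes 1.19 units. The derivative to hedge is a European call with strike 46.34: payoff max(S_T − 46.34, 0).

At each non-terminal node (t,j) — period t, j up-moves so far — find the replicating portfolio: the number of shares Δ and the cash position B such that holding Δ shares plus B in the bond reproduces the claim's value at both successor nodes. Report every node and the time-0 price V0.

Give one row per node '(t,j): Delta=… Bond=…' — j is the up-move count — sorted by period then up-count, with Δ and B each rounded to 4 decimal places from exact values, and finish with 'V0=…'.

(0,0): Delta=0.8852 Bond=-27.0428
(1,0): Delta=0.2586 Bond=-7.3935
(1,1): Delta=1.0000 Bond=-38.9412
V0=13.6758

Under the risk-neutral measure, an up-move has probability p* = (R−d)/(u−d) = 0.7857 and values discount at R = 1.19.
Payoff layer (t=2): V(2,0)=0.0000, V(2,1)=4.2968, V(2,2)=29.0264
Node (1,0) S=39.5600: V=(p*·4.2968+(1−p*)·0.0000)/1.19=2.8370; Δ=(4.2968−0.0000)/(50.6368−34.0216)=0.2586; B=V−Δ·S=-7.3935
Node (1,1) S=58.8800: V=(p*·29.0264+(1−p*)·4.2968)/1.19=19.9388; Δ=(29.0264−4.2968)/(75.3664−50.6368)=1.0000; B=V−Δ·S=-38.9412
Node (0,0) S=46.0000: V=(p*·19.9388+(1−p*)·2.8370)/1.19=13.6758; Δ=(19.9388−2.8370)/(58.8800−39.5600)=0.8852; B=V−Δ·S=-27.0428
Root portfolio cost Δ·46+B reproduces V0=13.6758.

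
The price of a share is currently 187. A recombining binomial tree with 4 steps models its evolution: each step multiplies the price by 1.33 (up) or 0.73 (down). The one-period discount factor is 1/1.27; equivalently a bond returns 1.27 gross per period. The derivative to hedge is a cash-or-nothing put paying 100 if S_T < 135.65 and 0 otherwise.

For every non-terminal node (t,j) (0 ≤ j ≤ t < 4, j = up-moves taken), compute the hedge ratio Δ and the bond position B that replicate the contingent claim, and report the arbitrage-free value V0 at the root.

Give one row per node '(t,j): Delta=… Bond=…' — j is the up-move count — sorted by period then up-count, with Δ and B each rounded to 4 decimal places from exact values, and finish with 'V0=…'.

Under the risk-neutral measure, an up-move has probability p* = (R−d)/(u−d) = 0.9000 and values discount at R = 1.27.
At expiry t=4: V(4,0)=100.0000, V(4,1)=100.0000, V(4,2)=0.0000, V(4,3)=0.0000, V(4,4)=0.0000
Node (3,0) S=72.7462: V=(p*·100.0000+(1−p*)·100.0000)/1.27=78.7402; Δ=(100.0000−100.0000)/(96.7524−53.1047)=0.0000; B=V−Δ·S=78.7402
Node (3,1) S=132.5376: V=(p*·0.0000+(1−p*)·100.0000)/1.27=7.8740; Δ=(0.0000−100.0000)/(176.2750−96.7524)=-1.2575; B=V−Δ·S=174.5407
Node (3,2) S=241.4725: V=(p*·0.0000+(1−p*)·0.0000)/1.27=0.0000; Δ=(0.0000−0.0000)/(321.1585−176.2750)=0.0000; B=V−Δ·S=0.0000
Node (3,3) S=439.9431: V=(p*·0.0000+(1−p*)·0.0000)/1.27=0.0000; Δ=(0.0000−0.0000)/(585.1243−321.1585)=0.0000; B=V−Δ·S=0.0000
Node (2,0) S=99.6523: V=(p*·7.8740+(1−p*)·78.7402)/1.27=11.7800; Δ=(7.8740−78.7402)/(132.5376−72.7462)=-1.1852; B=V−Δ·S=129.8903
Node (2,1) S=181.5583: V=(p*·0.0000+(1−p*)·7.8740)/1.27=0.6200; Δ=(0.0000−7.8740)/(241.4725−132.5376)=-0.0723; B=V−Δ·S=13.7434
Node (2,2) S=330.7843: V=(p*·0.0000+(1−p*)·0.0000)/1.27=0.0000; Δ=(0.0000−0.0000)/(439.9431−241.4725)=0.0000; B=V−Δ·S=0.0000
Node (1,0) S=136.5100: V=(p*·0.6200+(1−p*)·11.7800)/1.27=1.3669; Δ=(0.6200−11.7800)/(181.5583−99.6523)=-0.1363; B=V−Δ·S=19.9670
Node (1,1) S=248.7100: V=(p*·0.0000+(1−p*)·0.6200)/1.27=0.0488; Δ=(0.0000−0.6200)/(330.7843−181.5583)=-0.0042; B=V−Δ·S=1.0822
Node (0,0) S=187.0000: V=(p*·0.0488+(1−p*)·1.3669)/1.27=0.1422; Δ=(0.0488−1.3669)/(248.7100−136.5100)=-0.0117; B=V−Δ·S=2.3391
Root portfolio cost Δ·187+B reproduces V0=0.1422.

(0,0): Delta=-0.0117 Bond=2.3391
(1,0): Delta=-0.1363 Bond=19.9670
(1,1): Delta=-0.0042 Bond=1.0822
(2,0): Delta=-1.1852 Bond=129.8903
(2,1): Delta=-0.0723 Bond=13.7434
(2,2): Delta=0.0000 Bond=0.0000
(3,0): Delta=0.0000 Bond=78.7402
(3,1): Delta=-1.2575 Bond=174.5407
(3,2): Delta=0.0000 Bond=0.0000
(3,3): Delta=0.0000 Bond=0.0000
V0=0.1422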